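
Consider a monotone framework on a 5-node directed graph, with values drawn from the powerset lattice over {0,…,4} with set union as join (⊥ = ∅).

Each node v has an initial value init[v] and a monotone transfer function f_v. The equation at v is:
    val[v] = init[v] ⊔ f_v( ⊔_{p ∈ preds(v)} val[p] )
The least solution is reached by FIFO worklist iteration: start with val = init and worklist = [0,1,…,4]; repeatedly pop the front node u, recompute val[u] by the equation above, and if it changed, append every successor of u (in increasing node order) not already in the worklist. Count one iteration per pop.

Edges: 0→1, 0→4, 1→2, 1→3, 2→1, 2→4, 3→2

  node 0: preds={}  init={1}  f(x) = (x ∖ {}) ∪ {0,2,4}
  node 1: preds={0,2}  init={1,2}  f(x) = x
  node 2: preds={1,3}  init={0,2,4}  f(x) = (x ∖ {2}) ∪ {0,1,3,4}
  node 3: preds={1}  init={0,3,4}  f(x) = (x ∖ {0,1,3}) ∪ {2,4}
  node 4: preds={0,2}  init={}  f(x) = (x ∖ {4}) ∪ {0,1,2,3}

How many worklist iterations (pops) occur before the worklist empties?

8

Iteration log — 8 steps:
  step 1. node 0  ⊔preds={}  new={0,1,2,4}  old={1}  +wl: 
  step 2. node 1  ⊔preds={0,1,2,4}  new={0,1,2,4}  old={1,2}  +wl: 
  step 3. node 2  ⊔preds={0,1,2,3,4}  new={0,1,2,3,4}  old={0,2,4}  +wl: 1
  step 4. node 3  ⊔preds={0,1,2,4}  new={0,2,3,4}  old={0,3,4}  +wl: 2
  step 5. node 4  ⊔preds={0,1,2,3,4}  new={0,1,2,3}  old={}  +wl: 
  step 6. node 1  ⊔preds={0,1,2,3,4}  new={0,1,2,3,4}  old={0,1,2,4}  +wl: 3
  step 7. node 2  ⊔preds={0,1,2,3,4}  new={0,1,2,3,4}  stable
  step 8. node 3  ⊔preds={0,1,2,3,4}  new={0,2,3,4}  stable

Least fixpoint reached:
  node 0: {0,1,2,4}
  node 1: {0,1,2,3,4}
  node 2: {0,1,2,3,4}
  node 3: {0,2,3,4}
  node 4: {0,1,2,3}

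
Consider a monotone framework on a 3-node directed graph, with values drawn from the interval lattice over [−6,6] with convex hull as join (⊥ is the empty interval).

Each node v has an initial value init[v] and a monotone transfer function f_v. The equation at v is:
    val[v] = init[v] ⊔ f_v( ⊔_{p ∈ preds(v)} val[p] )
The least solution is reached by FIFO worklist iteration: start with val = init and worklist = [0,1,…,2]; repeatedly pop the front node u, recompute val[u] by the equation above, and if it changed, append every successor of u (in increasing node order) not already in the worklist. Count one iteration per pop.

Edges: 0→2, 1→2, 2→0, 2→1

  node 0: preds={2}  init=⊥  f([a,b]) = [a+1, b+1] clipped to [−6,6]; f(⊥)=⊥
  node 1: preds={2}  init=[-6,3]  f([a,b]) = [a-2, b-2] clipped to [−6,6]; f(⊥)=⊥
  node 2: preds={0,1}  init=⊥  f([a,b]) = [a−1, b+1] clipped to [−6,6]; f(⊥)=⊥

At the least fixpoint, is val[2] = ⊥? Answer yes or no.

Trace (9 dequeues):
  [1] u=0 | in ⊥ | out ⊥ | ==
  [2] u=1 | in ⊥ | out [-6,3] | ==
  [3] u=2 | in [-6,3] | out [-6,4] | prev ⊥ | push {0,1}
  [4] u=0 | in [-6,4] | out [-5,5] | prev ⊥ | push {2}
  [5] u=1 | in [-6,4] | out [-6,3] | ==
  [6] u=2 | in [-6,5] | out [-6,6] | prev [-6,4] | push {0,1}
  [7] u=0 | in [-6,6] | out [-5,6] | prev [-5,5] | push {2}
  [8] u=1 | in [-6,6] | out [-6,4] | prev [-6,3] | push {}
  [9] u=2 | in [-6,6] | out [-6,6] | ==

Converged values:
  [0] [-5,6]
  [1] [-6,4]
  [2] [-6,6]

no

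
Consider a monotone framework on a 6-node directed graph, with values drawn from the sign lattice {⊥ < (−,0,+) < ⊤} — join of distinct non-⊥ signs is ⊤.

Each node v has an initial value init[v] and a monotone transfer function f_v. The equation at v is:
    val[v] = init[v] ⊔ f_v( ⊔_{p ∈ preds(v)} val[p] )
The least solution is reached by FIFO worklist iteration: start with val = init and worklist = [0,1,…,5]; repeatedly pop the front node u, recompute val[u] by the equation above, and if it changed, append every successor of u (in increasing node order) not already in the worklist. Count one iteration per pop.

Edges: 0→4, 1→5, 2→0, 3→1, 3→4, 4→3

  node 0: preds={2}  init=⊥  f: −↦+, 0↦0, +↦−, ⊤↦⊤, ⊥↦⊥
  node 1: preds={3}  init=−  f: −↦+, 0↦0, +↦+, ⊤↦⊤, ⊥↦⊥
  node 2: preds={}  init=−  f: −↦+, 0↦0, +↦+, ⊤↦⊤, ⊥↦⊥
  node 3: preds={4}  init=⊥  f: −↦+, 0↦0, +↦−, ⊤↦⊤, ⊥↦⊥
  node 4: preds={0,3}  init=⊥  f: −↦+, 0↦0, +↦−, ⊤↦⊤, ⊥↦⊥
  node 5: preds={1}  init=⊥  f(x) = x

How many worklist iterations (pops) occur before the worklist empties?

10

Iteration log — 10 steps:
  step 1. node 0  ⊔preds=−  new=+  old=⊥  +wl: 
  step 2. node 1  ⊔preds=⊥  new=−  stable
  step 3. node 2  ⊔preds=⊥  new=−  stable
  step 4. node 3  ⊔preds=⊥  new=⊥  stable
  step 5. node 4  ⊔preds=+  new=−  old=⊥  +wl: 3
  step 6. node 5  ⊔preds=−  new=−  old=⊥  +wl: 
  step 7. node 3  ⊔preds=−  new=+  old=⊥  +wl: 1,4
  step 8. node 1  ⊔preds=+  new=⊤  old=−  +wl: 5
  step 9. node 4  ⊔preds=+  new=−  stable
  step 10. node 5  ⊔preds=⊤  new=⊤  old=−  +wl: 

Least fixpoint reached:
  node 0: +
  node 1: ⊤
  node 2: −
  node 3: +
  node 4: −
  node 5: ⊤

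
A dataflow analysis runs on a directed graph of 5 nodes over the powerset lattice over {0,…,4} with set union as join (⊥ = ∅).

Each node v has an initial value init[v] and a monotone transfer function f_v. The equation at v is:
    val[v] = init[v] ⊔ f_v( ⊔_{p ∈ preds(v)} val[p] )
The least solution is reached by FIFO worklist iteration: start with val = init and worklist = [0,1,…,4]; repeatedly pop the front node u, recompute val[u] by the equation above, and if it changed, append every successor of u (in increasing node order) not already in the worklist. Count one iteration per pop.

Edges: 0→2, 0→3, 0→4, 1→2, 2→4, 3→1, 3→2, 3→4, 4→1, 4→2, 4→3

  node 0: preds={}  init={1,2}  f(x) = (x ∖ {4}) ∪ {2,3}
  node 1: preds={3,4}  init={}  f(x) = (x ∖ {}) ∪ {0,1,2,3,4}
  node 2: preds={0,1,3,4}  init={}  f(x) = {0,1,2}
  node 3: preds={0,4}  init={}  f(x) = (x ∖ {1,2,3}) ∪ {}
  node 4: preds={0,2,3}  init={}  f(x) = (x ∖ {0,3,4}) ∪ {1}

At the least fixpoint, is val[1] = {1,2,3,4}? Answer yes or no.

Trace (8 dequeues):
  [1] u=0 | in {} | out {1,2,3} | prev {1,2} | push {}
  [2] u=1 | in {} | out {0,1,2,3,4} | prev {} | push {}
  [3] u=2 | in {0,1,2,3,4} | out {0,1,2} | prev {} | push {}
  [4] u=3 | in {1,2,3} | out {} | ==
  [5] u=4 | in {0,1,2,3} | out {1,2} | prev {} | push {1,2,3}
  [6] u=1 | in {1,2} | out {0,1,2,3,4} | ==
  [7] u=2 | in {0,1,2,3,4} | out {0,1,2} | ==
  [8] u=3 | in {1,2,3} | out {} | ==

Converged values:
  [0] {1,2,3}
  [1] {0,1,2,3,4}
  [2] {0,1,2}
  [3] {}
  [4] {1,2}

no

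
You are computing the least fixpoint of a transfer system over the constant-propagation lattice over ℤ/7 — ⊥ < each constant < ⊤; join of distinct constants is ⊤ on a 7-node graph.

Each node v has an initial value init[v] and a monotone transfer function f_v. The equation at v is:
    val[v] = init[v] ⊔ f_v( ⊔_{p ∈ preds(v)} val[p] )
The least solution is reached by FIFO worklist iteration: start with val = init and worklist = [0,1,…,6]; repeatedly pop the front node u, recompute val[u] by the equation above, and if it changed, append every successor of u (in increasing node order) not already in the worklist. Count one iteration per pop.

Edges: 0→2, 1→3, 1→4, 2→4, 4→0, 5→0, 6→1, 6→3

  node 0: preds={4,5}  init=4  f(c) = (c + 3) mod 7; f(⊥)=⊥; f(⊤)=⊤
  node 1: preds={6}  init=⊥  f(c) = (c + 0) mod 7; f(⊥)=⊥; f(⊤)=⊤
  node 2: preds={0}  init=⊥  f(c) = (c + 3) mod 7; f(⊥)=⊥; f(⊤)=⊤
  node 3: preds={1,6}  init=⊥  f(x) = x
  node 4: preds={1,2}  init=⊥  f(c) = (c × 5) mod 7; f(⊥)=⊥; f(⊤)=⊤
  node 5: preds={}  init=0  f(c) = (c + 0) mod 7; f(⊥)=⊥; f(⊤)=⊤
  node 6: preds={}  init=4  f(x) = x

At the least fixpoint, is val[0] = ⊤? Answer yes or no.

yes

Iteration log — 8 steps:
  step 1. node 0  ⊔preds=0  new=⊤  old=4  +wl: 
  step 2. node 1  ⊔preds=4  new=4  old=⊥  +wl: 
  step 3. node 2  ⊔preds=⊤  new=⊤  old=⊥  +wl: 
  step 4. node 3  ⊔preds=4  new=4  old=⊥  +wl: 
  step 5. node 4  ⊔preds=⊤  new=⊤  old=⊥  +wl: 0
  step 6. node 5  ⊔preds=⊥  new=0  stable
  step 7. node 6  ⊔preds=⊥  new=4  stable
  step 8. node 0  ⊔preds=⊤  new=⊤  stable

Least fixpoint reached:
  node 0: ⊤
  node 1: 4
  node 2: ⊤
  node 3: 4
  node 4: ⊤
  node 5: 0
  node 6: 4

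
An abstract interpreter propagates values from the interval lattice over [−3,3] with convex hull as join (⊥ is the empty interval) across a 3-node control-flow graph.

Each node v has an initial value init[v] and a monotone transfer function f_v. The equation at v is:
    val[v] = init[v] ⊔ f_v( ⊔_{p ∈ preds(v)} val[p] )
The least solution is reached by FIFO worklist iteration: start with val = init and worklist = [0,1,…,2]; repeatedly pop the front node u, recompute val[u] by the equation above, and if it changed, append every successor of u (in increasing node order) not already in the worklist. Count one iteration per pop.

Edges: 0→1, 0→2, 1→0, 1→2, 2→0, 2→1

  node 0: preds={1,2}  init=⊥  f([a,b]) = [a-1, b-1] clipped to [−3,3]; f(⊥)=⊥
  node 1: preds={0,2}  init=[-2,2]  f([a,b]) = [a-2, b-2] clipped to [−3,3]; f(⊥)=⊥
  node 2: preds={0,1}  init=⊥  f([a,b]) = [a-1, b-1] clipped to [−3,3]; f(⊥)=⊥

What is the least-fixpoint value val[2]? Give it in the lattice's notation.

[-3,1]

Iteration log — 5 steps:
  step 1. node 0  ⊔preds=[-2,2]  new=[-3,1]  old=⊥  +wl: 
  step 2. node 1  ⊔preds=[-3,1]  new=[-3,2]  old=[-2,2]  +wl: 0
  step 3. node 2  ⊔preds=[-3,2]  new=[-3,1]  old=⊥  +wl: 1
  step 4. node 0  ⊔preds=[-3,2]  new=[-3,1]  stable
  step 5. node 1  ⊔preds=[-3,1]  new=[-3,2]  stable

Least fixpoint reached:
  node 0: [-3,1]
  node 1: [-3,2]
  node 2: [-3,1]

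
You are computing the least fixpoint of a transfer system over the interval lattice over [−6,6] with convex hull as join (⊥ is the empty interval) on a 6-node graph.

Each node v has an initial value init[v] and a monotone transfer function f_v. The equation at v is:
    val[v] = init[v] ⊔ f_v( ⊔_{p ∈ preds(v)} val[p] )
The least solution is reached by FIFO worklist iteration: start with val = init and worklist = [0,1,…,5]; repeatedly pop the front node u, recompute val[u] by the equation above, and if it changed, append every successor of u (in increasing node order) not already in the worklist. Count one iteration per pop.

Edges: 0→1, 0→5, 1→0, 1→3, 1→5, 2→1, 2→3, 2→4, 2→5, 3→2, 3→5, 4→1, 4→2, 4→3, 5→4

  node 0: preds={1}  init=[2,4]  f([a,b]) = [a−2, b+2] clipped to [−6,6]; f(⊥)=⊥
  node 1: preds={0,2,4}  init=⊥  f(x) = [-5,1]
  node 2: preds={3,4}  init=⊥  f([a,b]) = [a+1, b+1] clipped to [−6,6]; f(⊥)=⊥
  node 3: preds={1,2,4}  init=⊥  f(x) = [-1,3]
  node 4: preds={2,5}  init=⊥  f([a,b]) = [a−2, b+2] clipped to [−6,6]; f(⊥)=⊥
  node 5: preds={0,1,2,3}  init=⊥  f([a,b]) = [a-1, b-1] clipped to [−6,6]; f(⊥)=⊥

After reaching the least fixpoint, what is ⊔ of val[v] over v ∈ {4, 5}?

[-6,6]

Worklist (18 pops):
  #1 pop 0: in=⊥ → [2,4] (no change)
  #2 pop 1: in=[2,4] → [-5,1] (was ⊥); enqueue [0]
  #3 pop 2: in=⊥ → ⊥ (no change)
  #4 pop 3: in=[-5,1] → [-1,3] (was ⊥); enqueue [2]
  #5 pop 4: in=⊥ → ⊥ (no change)
  #6 pop 5: in=[-5,4] → [-6,3] (was ⊥); enqueue [4]
  #7 pop 0: in=[-5,1] → [-6,4] (was [2,4]); enqueue [1,5]
  #8 pop 2: in=[-1,3] → [0,4] (was ⊥); enqueue [3]
  #9 pop 4: in=[-6,4] → [-6,6] (was ⊥); enqueue [2]
  #10 pop 1: in=[-6,6] → [-5,1] (no change)
  #11 pop 5: in=[-6,4] → [-6,3] (no change)
  #12 pop 3: in=[-6,6] → [-1,3] (no change)
  #13 pop 2: in=[-6,6] → [-5,6] (was [0,4]); enqueue [1,3,4,5]
  #14 pop 1: in=[-6,6] → [-5,1] (no change)
  #15 pop 3: in=[-6,6] → [-1,3] (no change)
  #16 pop 4: in=[-6,6] → [-6,6] (no change)
  #17 pop 5: in=[-6,6] → [-6,5] (was [-6,3]); enqueue [4]
  #18 pop 4: in=[-6,6] → [-6,6] (no change)

Fixpoint:
  val[0] = [-6,4]
  val[1] = [-5,1]
  val[2] = [-5,6]
  val[3] = [-1,3]
  val[4] = [-6,6]
  val[5] = [-6,5]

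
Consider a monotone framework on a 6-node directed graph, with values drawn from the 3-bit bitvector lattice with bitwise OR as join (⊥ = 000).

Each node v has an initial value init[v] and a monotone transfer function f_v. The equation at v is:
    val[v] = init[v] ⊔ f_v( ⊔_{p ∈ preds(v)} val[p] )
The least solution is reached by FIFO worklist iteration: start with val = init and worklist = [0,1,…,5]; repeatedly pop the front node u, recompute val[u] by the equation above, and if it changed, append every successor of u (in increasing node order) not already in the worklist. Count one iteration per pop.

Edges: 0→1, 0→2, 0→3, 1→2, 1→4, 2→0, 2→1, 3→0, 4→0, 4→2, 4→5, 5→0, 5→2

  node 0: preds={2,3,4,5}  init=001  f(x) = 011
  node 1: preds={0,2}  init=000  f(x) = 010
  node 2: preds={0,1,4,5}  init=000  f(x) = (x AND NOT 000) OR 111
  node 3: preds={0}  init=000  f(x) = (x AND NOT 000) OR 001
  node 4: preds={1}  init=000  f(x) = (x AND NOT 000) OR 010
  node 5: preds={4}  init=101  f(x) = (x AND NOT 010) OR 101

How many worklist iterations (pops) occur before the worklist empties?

9

Iteration log — 9 steps:
  step 1. node 0  ⊔preds=101  new=011  old=001  +wl: 
  step 2. node 1  ⊔preds=011  new=010  old=000  +wl: 
  step 3. node 2  ⊔preds=111  new=111  old=000  +wl: 0,1
  step 4. node 3  ⊔preds=011  new=011  old=000  +wl: 
  step 5. node 4  ⊔preds=010  new=010  old=000  +wl: 2
  step 6. node 5  ⊔preds=010  new=101  stable
  step 7. node 0  ⊔preds=111  new=011  stable
  step 8. node 1  ⊔preds=111  new=010  stable
  step 9. node 2  ⊔preds=111  new=111  stable

Least fixpoint reached:
  node 0: 011
  node 1: 010
  node 2: 111
  node 3: 011
  node 4: 010
  node 5: 101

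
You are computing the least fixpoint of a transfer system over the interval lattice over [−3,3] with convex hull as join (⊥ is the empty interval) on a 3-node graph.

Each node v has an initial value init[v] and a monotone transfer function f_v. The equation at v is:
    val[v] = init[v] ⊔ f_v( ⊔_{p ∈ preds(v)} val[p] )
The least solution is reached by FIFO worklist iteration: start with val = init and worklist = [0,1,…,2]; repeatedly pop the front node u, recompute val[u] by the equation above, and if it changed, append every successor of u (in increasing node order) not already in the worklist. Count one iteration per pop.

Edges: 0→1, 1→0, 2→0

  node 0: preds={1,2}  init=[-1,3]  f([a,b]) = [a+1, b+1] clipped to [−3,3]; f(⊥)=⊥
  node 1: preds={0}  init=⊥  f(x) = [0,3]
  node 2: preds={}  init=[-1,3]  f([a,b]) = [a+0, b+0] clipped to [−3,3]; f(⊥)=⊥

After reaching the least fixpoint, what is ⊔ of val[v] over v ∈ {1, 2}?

[-1,3]

Worklist (4 pops):
  #1 pop 0: in=[-1,3] → [-1,3] (no change)
  #2 pop 1: in=[-1,3] → [0,3] (was ⊥); enqueue [0]
  #3 pop 2: in=⊥ → [-1,3] (no change)
  #4 pop 0: in=[-1,3] → [-1,3] (no change)

Fixpoint:
  val[0] = [-1,3]
  val[1] = [0,3]
  val[2] = [-1,3]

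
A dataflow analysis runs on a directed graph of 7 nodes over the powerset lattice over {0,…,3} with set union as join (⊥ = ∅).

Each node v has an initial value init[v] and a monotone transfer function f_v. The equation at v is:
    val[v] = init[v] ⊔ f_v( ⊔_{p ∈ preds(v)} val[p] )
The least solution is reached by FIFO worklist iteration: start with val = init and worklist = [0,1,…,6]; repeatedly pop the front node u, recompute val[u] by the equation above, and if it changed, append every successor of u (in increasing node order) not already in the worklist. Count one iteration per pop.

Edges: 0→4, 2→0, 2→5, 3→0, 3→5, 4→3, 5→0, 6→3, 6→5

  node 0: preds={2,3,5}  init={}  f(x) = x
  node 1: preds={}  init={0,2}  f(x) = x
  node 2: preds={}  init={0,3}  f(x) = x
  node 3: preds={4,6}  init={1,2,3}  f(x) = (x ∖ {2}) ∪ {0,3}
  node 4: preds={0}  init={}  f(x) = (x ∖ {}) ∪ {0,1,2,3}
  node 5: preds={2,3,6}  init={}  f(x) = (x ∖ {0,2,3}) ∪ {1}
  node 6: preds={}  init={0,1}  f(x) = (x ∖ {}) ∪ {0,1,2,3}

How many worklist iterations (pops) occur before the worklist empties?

Trace (10 dequeues):
  [1] u=0 | in {0,1,2,3} | out {0,1,2,3} | prev {} | push {}
  [2] u=1 | in {} | out {0,2} | ==
  [3] u=2 | in {} | out {0,3} | ==
  [4] u=3 | in {0,1} | out {0,1,2,3} | prev {1,2,3} | push {0}
  [5] u=4 | in {0,1,2,3} | out {0,1,2,3} | prev {} | push {3}
  [6] u=5 | in {0,1,2,3} | out {1} | prev {} | push {}
  [7] u=6 | in {} | out {0,1,2,3} | prev {0,1} | push {5}
  [8] u=0 | in {0,1,2,3} | out {0,1,2,3} | ==
  [9] u=3 | in {0,1,2,3} | out {0,1,2,3} | ==
  [10] u=5 | in {0,1,2,3} | out {1} | ==

Converged values:
  [0] {0,1,2,3}
  [1] {0,2}
  [2] {0,3}
  [3] {0,1,2,3}
  [4] {0,1,2,3}
  [5] {1}
  [6] {0,1,2,3}

10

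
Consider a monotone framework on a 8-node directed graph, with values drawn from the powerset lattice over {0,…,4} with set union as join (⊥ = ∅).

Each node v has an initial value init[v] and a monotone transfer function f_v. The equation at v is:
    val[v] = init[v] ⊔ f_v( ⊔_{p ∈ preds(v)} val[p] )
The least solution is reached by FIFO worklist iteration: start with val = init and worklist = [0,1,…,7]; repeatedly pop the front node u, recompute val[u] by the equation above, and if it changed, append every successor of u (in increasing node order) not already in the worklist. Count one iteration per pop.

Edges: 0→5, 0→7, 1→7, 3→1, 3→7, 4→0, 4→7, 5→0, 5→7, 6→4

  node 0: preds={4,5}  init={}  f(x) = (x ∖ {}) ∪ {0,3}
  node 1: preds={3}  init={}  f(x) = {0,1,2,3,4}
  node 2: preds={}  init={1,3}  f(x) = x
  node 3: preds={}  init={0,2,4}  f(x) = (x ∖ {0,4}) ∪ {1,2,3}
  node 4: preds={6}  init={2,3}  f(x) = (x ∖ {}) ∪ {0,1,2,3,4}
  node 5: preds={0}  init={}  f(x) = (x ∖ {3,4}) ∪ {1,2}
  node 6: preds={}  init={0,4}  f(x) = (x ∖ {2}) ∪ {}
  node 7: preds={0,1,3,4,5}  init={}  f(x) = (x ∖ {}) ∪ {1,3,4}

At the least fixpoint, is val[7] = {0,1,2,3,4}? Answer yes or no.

Worklist (12 pops):
  #1 pop 0: in={2,3} → {0,2,3} (was {}); enqueue []
  #2 pop 1: in={0,2,4} → {0,1,2,3,4} (was {}); enqueue []
  #3 pop 2: in={} → {1,3} (no change)
  #4 pop 3: in={} → {0,1,2,3,4} (was {0,2,4}); enqueue [1]
  #5 pop 4: in={0,4} → {0,1,2,3,4} (was {2,3}); enqueue [0]
  #6 pop 5: in={0,2,3} → {0,1,2} (was {}); enqueue []
  #7 pop 6: in={} → {0,4} (no change)
  #8 pop 7: in={0,1,2,3,4} → {0,1,2,3,4} (was {}); enqueue []
  #9 pop 1: in={0,1,2,3,4} → {0,1,2,3,4} (no change)
  #10 pop 0: in={0,1,2,3,4} → {0,1,2,3,4} (was {0,2,3}); enqueue [5,7]
  #11 pop 5: in={0,1,2,3,4} → {0,1,2} (no change)
  #12 pop 7: in={0,1,2,3,4} → {0,1,2,3,4} (no change)

Fixpoint:
  val[0] = {0,1,2,3,4}
  val[1] = {0,1,2,3,4}
  val[2] = {1,3}
  val[3] = {0,1,2,3,4}
  val[4] = {0,1,2,3,4}
  val[5] = {0,1,2}
  val[6] = {0,4}
  val[7] = {0,1,2,3,4}

yes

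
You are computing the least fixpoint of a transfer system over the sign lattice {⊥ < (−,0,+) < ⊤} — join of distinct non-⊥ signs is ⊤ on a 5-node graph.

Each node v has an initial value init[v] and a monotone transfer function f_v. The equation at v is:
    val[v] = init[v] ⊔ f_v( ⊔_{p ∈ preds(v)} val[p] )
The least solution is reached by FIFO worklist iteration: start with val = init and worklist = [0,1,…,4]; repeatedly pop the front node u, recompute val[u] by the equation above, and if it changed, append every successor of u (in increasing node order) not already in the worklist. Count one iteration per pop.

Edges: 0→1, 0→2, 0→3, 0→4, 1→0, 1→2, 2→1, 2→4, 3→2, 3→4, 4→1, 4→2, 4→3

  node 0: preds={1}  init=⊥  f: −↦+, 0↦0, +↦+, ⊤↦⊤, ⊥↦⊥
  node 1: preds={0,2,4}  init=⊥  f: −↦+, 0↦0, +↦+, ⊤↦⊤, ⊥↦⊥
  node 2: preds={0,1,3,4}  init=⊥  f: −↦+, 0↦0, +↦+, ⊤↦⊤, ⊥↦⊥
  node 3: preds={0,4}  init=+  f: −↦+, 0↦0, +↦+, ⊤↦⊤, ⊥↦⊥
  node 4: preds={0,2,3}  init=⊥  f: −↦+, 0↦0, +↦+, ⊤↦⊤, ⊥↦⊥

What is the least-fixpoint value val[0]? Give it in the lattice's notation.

+

Worklist (13 pops):
  #1 pop 0: in=⊥ → ⊥ (no change)
  #2 pop 1: in=⊥ → ⊥ (no change)
  #3 pop 2: in=+ → + (was ⊥); enqueue [1]
  #4 pop 3: in=⊥ → + (no change)
  #5 pop 4: in=+ → + (was ⊥); enqueue [2,3]
  #6 pop 1: in=+ → + (was ⊥); enqueue [0]
  #7 pop 2: in=+ → + (no change)
  #8 pop 3: in=+ → + (no change)
  #9 pop 0: in=+ → + (was ⊥); enqueue [1,2,3,4]
  #10 pop 1: in=+ → + (no change)
  #11 pop 2: in=+ → + (no change)
  #12 pop 3: in=+ → + (no change)
  #13 pop 4: in=+ → + (no change)

Fixpoint:
  val[0] = +
  val[1] = +
  val[2] = +
  val[3] = +
  val[4] = +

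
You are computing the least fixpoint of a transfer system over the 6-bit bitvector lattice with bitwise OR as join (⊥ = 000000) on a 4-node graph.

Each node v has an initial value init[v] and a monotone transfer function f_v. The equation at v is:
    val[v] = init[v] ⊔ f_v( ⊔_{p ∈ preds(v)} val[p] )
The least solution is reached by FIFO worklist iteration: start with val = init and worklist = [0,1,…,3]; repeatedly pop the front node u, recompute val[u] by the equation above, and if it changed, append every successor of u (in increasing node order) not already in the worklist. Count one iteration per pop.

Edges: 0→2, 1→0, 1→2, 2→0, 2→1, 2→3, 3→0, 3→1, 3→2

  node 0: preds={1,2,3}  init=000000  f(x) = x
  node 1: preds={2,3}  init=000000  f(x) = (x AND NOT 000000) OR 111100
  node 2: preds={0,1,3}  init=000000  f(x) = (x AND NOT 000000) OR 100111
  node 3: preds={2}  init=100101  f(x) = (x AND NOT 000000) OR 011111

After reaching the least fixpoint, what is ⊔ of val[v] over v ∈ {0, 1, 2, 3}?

111111

Iteration log — 8 steps:
  step 1. node 0  ⊔preds=100101  new=100101  old=000000  +wl: 
  step 2. node 1  ⊔preds=100101  new=111101  old=000000  +wl: 0
  step 3. node 2  ⊔preds=111101  new=111111  old=000000  +wl: 1
  step 4. node 3  ⊔preds=111111  new=111111  old=100101  +wl: 2
  step 5. node 0  ⊔preds=111111  new=111111  old=100101  +wl: 
  step 6. node 1  ⊔preds=111111  new=111111  old=111101  +wl: 0
  step 7. node 2  ⊔preds=111111  new=111111  stable
  step 8. node 0  ⊔preds=111111  new=111111  stable

Least fixpoint reached:
  node 0: 111111
  node 1: 111111
  node 2: 111111
  node 3: 111111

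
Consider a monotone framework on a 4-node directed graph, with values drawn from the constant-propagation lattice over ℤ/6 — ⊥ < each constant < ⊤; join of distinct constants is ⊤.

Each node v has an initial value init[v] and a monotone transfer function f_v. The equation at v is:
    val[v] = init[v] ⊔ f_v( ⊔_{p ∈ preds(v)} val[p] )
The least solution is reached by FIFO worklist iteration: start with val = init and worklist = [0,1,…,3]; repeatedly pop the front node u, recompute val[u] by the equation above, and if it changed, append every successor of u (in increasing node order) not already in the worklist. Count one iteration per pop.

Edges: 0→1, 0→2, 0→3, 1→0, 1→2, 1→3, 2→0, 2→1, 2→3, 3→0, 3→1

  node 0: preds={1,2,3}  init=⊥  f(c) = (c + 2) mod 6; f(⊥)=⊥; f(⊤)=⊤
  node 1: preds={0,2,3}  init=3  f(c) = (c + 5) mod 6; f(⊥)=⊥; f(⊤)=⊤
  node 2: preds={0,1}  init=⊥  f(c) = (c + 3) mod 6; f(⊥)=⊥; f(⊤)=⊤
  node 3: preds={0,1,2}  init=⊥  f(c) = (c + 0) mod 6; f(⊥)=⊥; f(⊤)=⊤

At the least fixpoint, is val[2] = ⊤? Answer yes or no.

yes

Iteration log — 8 steps:
  step 1. node 0  ⊔preds=3  new=5  old=⊥  +wl: 
  step 2. node 1  ⊔preds=5  new=⊤  old=3  +wl: 0
  step 3. node 2  ⊔preds=⊤  new=⊤  old=⊥  +wl: 1
  step 4. node 3  ⊔preds=⊤  new=⊤  old=⊥  +wl: 
  step 5. node 0  ⊔preds=⊤  new=⊤  old=5  +wl: 2,3
  step 6. node 1  ⊔preds=⊤  new=⊤  stable
  step 7. node 2  ⊔preds=⊤  new=⊤  stable
  step 8. node 3  ⊔preds=⊤  new=⊤  stable

Least fixpoint reached:
  node 0: ⊤
  node 1: ⊤
  node 2: ⊤
  node 3: ⊤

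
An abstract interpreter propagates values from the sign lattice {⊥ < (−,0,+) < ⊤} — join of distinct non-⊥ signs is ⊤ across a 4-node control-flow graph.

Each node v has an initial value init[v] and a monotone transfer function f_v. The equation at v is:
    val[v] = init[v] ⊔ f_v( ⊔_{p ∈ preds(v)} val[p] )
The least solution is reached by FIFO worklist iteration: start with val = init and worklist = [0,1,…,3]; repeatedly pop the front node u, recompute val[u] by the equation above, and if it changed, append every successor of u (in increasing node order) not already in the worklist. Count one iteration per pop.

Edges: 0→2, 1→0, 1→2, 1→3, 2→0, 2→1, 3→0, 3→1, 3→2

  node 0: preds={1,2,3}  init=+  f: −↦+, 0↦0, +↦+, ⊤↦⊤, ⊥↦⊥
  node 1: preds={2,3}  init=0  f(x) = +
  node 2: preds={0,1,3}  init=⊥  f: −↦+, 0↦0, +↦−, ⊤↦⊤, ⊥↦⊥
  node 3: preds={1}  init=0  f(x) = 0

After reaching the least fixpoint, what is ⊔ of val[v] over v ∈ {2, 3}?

⊤

Trace (6 dequeues):
  [1] u=0 | in 0 | out ⊤ | prev + | push {}
  [2] u=1 | in 0 | out ⊤ | prev 0 | push {0}
  [3] u=2 | in ⊤ | out ⊤ | prev ⊥ | push {1}
  [4] u=3 | in ⊤ | out 0 | ==
  [5] u=0 | in ⊤ | out ⊤ | ==
  [6] u=1 | in ⊤ | out ⊤ | ==

Converged values:
  [0] ⊤
  [1] ⊤
  [2] ⊤
  [3] 0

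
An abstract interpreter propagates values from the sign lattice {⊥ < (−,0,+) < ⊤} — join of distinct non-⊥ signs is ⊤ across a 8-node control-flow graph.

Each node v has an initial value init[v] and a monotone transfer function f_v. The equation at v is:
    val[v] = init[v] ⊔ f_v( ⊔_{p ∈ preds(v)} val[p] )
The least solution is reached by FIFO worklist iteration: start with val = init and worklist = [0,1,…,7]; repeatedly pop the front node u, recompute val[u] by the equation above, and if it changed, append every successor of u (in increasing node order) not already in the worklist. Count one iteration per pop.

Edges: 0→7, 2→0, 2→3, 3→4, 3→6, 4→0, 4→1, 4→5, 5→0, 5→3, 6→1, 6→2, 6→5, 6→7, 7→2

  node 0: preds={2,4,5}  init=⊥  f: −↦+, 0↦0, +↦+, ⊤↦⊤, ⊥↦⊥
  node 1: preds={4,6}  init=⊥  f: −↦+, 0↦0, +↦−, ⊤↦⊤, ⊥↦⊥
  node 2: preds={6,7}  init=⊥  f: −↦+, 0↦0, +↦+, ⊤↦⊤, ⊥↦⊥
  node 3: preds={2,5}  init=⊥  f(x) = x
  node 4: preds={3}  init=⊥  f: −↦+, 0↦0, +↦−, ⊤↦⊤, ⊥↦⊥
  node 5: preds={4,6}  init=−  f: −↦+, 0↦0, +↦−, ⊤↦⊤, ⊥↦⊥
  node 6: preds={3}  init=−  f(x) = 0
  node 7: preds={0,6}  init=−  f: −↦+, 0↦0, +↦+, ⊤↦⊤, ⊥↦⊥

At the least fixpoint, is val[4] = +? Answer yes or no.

Worklist (16 pops):
  #1 pop 0: in=− → + (was ⊥); enqueue []
  #2 pop 1: in=− → + (was ⊥); enqueue []
  #3 pop 2: in=− → + (was ⊥); enqueue [0]
  #4 pop 3: in=⊤ → ⊤ (was ⊥); enqueue []
  #5 pop 4: in=⊤ → ⊤ (was ⊥); enqueue [1]
  #6 pop 5: in=⊤ → ⊤ (was −); enqueue [3]
  #7 pop 6: in=⊤ → ⊤ (was −); enqueue [2,5]
  #8 pop 7: in=⊤ → ⊤ (was −); enqueue []
  #9 pop 0: in=⊤ → ⊤ (was +); enqueue [7]
  #10 pop 1: in=⊤ → ⊤ (was +); enqueue []
  #11 pop 3: in=⊤ → ⊤ (no change)
  #12 pop 2: in=⊤ → ⊤ (was +); enqueue [0,3]
  #13 pop 5: in=⊤ → ⊤ (no change)
  #14 pop 7: in=⊤ → ⊤ (no change)
  #15 pop 0: in=⊤ → ⊤ (no change)
  #16 pop 3: in=⊤ → ⊤ (no change)

Fixpoint:
  val[0] = ⊤
  val[1] = ⊤
  val[2] = ⊤
  val[3] = ⊤
  val[4] = ⊤
  val[5] = ⊤
  val[6] = ⊤
  val[7] = ⊤

no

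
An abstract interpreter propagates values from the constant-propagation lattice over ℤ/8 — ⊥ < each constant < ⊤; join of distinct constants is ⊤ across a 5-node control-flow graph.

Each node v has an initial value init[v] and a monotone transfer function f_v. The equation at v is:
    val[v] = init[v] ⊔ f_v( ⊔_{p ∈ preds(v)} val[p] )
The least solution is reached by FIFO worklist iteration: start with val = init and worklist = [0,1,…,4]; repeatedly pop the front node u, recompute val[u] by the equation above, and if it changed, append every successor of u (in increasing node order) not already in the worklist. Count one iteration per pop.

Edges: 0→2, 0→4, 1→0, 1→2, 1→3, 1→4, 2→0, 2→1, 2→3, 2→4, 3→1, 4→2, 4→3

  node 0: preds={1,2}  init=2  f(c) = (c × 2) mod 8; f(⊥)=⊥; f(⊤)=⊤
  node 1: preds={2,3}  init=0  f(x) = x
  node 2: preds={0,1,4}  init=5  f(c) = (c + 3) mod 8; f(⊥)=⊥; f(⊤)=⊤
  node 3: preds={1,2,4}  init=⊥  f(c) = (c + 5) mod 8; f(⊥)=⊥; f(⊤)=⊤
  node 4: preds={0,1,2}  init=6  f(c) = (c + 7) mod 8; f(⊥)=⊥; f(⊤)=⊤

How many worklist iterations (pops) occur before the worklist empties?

9

Iteration log — 9 steps:
  step 1. node 0  ⊔preds=⊤  new=⊤  old=2  +wl: 
  step 2. node 1  ⊔preds=5  new=⊤  old=0  +wl: 0
  step 3. node 2  ⊔preds=⊤  new=⊤  old=5  +wl: 1
  step 4. node 3  ⊔preds=⊤  new=⊤  old=⊥  +wl: 
  step 5. node 4  ⊔preds=⊤  new=⊤  old=6  +wl: 2,3
  step 6. node 0  ⊔preds=⊤  new=⊤  stable
  step 7. node 1  ⊔preds=⊤  new=⊤  stable
  step 8. node 2  ⊔preds=⊤  new=⊤  stable
  step 9. node 3  ⊔preds=⊤  new=⊤  stable

Least fixpoint reached:
  node 0: ⊤
  node 1: ⊤
  node 2: ⊤
  node 3: ⊤
  node 4: ⊤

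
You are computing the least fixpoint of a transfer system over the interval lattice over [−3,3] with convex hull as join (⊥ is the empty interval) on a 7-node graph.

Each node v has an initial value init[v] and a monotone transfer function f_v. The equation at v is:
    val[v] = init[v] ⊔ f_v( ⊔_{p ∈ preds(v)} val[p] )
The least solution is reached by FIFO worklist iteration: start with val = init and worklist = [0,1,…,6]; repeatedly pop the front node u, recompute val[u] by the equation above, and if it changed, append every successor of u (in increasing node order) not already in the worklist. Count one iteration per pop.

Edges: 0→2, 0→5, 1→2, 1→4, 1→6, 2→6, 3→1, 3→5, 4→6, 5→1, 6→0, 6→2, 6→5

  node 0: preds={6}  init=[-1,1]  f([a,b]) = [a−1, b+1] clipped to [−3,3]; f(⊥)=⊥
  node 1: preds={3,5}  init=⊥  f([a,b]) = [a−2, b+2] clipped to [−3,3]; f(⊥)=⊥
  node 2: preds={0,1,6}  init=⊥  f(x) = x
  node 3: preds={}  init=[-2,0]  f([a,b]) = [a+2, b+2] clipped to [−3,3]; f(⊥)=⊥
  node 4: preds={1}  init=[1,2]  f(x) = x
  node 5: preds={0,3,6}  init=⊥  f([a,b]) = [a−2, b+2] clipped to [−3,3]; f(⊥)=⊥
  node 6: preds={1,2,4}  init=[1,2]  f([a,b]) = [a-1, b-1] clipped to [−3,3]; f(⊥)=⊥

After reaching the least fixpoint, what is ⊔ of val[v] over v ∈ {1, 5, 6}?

Worklist (13 pops):
  #1 pop 0: in=[1,2] → [-1,3] (was [-1,1]); enqueue []
  #2 pop 1: in=[-2,0] → [-3,2] (was ⊥); enqueue []
  #3 pop 2: in=[-3,3] → [-3,3] (was ⊥); enqueue []
  #4 pop 3: in=⊥ → [-2,0] (no change)
  #5 pop 4: in=[-3,2] → [-3,2] (was [1,2]); enqueue []
  #6 pop 5: in=[-2,3] → [-3,3] (was ⊥); enqueue [1]
  #7 pop 6: in=[-3,3] → [-3,2] (was [1,2]); enqueue [0,2,5]
  #8 pop 1: in=[-3,3] → [-3,3] (was [-3,2]); enqueue [4,6]
  #9 pop 0: in=[-3,2] → [-3,3] (was [-1,3]); enqueue []
  #10 pop 2: in=[-3,3] → [-3,3] (no change)
  #11 pop 5: in=[-3,3] → [-3,3] (no change)
  #12 pop 4: in=[-3,3] → [-3,3] (was [-3,2]); enqueue []
  #13 pop 6: in=[-3,3] → [-3,2] (no change)

Fixpoint:
  val[0] = [-3,3]
  val[1] = [-3,3]
  val[2] = [-3,3]
  val[3] = [-2,0]
  val[4] = [-3,3]
  val[5] = [-3,3]
  val[6] = [-3,2]

[-3,3]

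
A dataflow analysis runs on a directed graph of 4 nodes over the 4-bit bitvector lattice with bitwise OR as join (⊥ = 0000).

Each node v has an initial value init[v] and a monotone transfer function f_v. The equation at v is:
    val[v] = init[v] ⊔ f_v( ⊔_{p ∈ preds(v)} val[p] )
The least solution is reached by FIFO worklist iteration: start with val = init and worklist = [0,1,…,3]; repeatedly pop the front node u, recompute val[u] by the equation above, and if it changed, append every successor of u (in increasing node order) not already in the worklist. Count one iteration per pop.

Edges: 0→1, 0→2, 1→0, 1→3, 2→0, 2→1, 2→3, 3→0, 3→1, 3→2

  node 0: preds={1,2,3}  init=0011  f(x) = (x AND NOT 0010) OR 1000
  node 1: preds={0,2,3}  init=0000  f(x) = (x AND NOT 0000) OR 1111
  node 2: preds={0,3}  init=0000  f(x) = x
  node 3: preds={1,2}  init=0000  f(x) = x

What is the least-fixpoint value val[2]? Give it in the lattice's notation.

Iteration log — 10 steps:
  step 1. node 0  ⊔preds=0000  new=1011  old=0011  +wl: 
  step 2. node 1  ⊔preds=1011  new=1111  old=0000  +wl: 0
  step 3. node 2  ⊔preds=1011  new=1011  old=0000  +wl: 1
  step 4. node 3  ⊔preds=1111  new=1111  old=0000  +wl: 2
  step 5. node 0  ⊔preds=1111  new=1111  old=1011  +wl: 
  step 6. node 1  ⊔preds=1111  new=1111  stable
  step 7. node 2  ⊔preds=1111  new=1111  old=1011  +wl: 0,1,3
  step 8. node 0  ⊔preds=1111  new=1111  stable
  step 9. node 1  ⊔preds=1111  new=1111  stable
  step 10. node 3  ⊔preds=1111  new=1111  stable

Least fixpoint reached:
  node 0: 1111
  node 1: 1111
  node 2: 1111
  node 3: 1111

1111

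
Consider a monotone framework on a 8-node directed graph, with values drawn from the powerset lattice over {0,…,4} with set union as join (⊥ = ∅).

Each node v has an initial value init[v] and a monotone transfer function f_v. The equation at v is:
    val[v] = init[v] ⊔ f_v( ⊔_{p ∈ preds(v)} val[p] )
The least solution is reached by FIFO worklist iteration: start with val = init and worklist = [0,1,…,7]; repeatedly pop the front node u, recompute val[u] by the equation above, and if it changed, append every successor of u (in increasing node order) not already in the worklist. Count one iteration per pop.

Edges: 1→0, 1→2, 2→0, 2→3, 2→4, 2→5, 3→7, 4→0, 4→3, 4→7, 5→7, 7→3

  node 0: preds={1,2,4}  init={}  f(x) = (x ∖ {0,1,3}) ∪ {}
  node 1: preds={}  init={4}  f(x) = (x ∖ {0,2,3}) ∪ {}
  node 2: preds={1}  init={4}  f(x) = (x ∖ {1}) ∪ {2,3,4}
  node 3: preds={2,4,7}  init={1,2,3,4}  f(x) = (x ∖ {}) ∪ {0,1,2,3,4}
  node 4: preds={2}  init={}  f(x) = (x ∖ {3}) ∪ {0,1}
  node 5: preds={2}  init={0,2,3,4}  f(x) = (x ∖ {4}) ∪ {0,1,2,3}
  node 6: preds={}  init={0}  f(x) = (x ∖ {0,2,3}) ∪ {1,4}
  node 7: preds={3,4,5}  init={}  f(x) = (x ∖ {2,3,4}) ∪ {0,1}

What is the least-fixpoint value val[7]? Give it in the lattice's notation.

Iteration log — 10 steps:
  step 1. node 0  ⊔preds={4}  new={4}  old={}  +wl: 
  step 2. node 1  ⊔preds={}  new={4}  stable
  step 3. node 2  ⊔preds={4}  new={2,3,4}  old={4}  +wl: 0
  step 4. node 3  ⊔preds={2,3,4}  new={0,1,2,3,4}  old={1,2,3,4}  +wl: 
  step 5. node 4  ⊔preds={2,3,4}  new={0,1,2,4}  old={}  +wl: 3
  step 6. node 5  ⊔preds={2,3,4}  new={0,1,2,3,4}  old={0,2,3,4}  +wl: 
  step 7. node 6  ⊔preds={}  new={0,1,4}  old={0}  +wl: 
  step 8. node 7  ⊔preds={0,1,2,3,4}  new={0,1}  old={}  +wl: 
  step 9. node 0  ⊔preds={0,1,2,3,4}  new={2,4}  old={4}  +wl: 
  step 10. node 3  ⊔preds={0,1,2,3,4}  new={0,1,2,3,4}  stable

Least fixpoint reached:
  node 0: {2,4}
  node 1: {4}
  node 2: {2,3,4}
  node 3: {0,1,2,3,4}
  node 4: {0,1,2,4}
  node 5: {0,1,2,3,4}
  node 6: {0,1,4}
  node 7: {0,1}

{0,1}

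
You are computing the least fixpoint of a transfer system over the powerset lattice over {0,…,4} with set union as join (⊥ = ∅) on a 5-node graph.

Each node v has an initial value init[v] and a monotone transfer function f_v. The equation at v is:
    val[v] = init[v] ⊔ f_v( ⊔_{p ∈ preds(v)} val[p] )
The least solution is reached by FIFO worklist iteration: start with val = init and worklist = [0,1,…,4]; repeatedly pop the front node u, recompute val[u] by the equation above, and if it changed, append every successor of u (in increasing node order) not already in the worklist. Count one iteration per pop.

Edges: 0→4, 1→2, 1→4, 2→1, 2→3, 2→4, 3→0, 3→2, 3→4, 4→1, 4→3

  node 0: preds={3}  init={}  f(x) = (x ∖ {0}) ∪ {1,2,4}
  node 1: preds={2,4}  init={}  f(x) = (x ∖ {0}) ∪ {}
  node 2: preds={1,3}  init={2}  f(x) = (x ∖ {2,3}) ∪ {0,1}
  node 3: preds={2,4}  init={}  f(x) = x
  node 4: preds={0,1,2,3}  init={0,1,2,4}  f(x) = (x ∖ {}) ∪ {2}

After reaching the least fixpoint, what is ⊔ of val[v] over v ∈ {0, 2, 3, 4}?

Worklist (8 pops):
  #1 pop 0: in={} → {1,2,4} (was {}); enqueue []
  #2 pop 1: in={0,1,2,4} → {1,2,4} (was {}); enqueue []
  #3 pop 2: in={1,2,4} → {0,1,2,4} (was {2}); enqueue [1]
  #4 pop 3: in={0,1,2,4} → {0,1,2,4} (was {}); enqueue [0,2]
  #5 pop 4: in={0,1,2,4} → {0,1,2,4} (no change)
  #6 pop 1: in={0,1,2,4} → {1,2,4} (no change)
  #7 pop 0: in={0,1,2,4} → {1,2,4} (no change)
  #8 pop 2: in={0,1,2,4} → {0,1,2,4} (no change)

Fixpoint:
  val[0] = {1,2,4}
  val[1] = {1,2,4}
  val[2] = {0,1,2,4}
  val[3] = {0,1,2,4}
  val[4] = {0,1,2,4}

{0,1,2,4}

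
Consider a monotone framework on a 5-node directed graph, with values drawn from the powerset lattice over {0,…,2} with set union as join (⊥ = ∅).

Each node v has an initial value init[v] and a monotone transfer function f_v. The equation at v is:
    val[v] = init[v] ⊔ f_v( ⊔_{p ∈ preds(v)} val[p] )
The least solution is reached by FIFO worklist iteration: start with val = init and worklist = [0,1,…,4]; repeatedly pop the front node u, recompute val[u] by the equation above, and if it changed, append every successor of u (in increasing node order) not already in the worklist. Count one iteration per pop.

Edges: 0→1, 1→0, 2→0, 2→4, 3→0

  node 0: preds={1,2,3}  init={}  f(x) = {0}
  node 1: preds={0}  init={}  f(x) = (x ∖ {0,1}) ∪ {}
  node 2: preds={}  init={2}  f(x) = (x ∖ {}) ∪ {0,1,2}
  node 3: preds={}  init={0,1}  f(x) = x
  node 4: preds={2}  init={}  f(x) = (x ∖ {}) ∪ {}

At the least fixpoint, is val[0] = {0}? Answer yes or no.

yes

Trace (6 dequeues):
  [1] u=0 | in {0,1,2} | out {0} | prev {} | push {}
  [2] u=1 | in {0} | out {} | ==
  [3] u=2 | in {} | out {0,1,2} | prev {2} | push {0}
  [4] u=3 | in {} | out {0,1} | ==
  [5] u=4 | in {0,1,2} | out {0,1,2} | prev {} | push {}
  [6] u=0 | in {0,1,2} | out {0} | ==

Converged values:
  [0] {0}
  [1] {}
  [2] {0,1,2}
  [3] {0,1}
  [4] {0,1,2}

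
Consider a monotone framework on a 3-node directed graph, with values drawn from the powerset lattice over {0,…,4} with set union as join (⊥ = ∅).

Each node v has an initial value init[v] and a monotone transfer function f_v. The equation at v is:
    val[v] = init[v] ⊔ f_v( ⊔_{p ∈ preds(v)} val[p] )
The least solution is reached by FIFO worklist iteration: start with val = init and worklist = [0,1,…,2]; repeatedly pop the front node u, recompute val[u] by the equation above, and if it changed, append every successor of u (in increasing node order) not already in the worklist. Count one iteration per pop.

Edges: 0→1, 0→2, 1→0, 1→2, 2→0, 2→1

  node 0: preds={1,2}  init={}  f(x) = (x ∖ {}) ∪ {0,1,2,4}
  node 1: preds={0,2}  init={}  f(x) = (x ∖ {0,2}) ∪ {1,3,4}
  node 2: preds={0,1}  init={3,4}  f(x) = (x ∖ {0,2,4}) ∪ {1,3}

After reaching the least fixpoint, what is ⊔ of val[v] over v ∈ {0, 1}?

Trace (5 dequeues):
  [1] u=0 | in {3,4} | out {0,1,2,3,4} | prev {} | push {}
  [2] u=1 | in {0,1,2,3,4} | out {1,3,4} | prev {} | push {0}
  [3] u=2 | in {0,1,2,3,4} | out {1,3,4} | prev {3,4} | push {1}
  [4] u=0 | in {1,3,4} | out {0,1,2,3,4} | ==
  [5] u=1 | in {0,1,2,3,4} | out {1,3,4} | ==

Converged values:
  [0] {0,1,2,3,4}
  [1] {1,3,4}
  [2] {1,3,4}

{0,1,2,3,4}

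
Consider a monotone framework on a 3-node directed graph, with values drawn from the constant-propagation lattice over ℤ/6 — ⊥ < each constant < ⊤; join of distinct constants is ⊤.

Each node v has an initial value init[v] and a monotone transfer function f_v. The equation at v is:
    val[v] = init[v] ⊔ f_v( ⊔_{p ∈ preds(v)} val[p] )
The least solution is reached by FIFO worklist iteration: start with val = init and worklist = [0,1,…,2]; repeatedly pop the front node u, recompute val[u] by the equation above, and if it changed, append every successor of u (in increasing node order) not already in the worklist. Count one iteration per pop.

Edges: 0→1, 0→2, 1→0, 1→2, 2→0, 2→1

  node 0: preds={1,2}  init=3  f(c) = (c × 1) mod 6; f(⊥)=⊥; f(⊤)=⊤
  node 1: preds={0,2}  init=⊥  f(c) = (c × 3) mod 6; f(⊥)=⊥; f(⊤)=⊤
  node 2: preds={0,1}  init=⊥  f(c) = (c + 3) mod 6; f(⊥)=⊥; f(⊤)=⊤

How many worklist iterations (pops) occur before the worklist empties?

Iteration log — 8 steps:
  step 1. node 0  ⊔preds=⊥  new=3  stable
  step 2. node 1  ⊔preds=3  new=3  old=⊥  +wl: 0
  step 3. node 2  ⊔preds=3  new=0  old=⊥  +wl: 1
  step 4. node 0  ⊔preds=⊤  new=⊤  old=3  +wl: 2
  step 5. node 1  ⊔preds=⊤  new=⊤  old=3  +wl: 0
  step 6. node 2  ⊔preds=⊤  new=⊤  old=0  +wl: 1
  step 7. node 0  ⊔preds=⊤  new=⊤  stable
  step 8. node 1  ⊔preds=⊤  new=⊤  stable

Least fixpoint reached:
  node 0: ⊤
  node 1: ⊤
  node 2: ⊤

8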